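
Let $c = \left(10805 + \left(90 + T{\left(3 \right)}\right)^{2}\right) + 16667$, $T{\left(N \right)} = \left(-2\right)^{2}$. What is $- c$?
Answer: $-36308$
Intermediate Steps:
$T{\left(N \right)} = 4$
$c = 36308$ ($c = \left(10805 + \left(90 + 4\right)^{2}\right) + 16667 = \left(10805 + 94^{2}\right) + 16667 = \left(10805 + 8836\right) + 16667 = 19641 + 16667 = 36308$)
$- c = \left(-1\right) 36308 = -36308$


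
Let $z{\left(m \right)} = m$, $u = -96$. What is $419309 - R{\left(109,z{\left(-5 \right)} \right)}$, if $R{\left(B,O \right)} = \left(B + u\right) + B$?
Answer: $419187$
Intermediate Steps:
$R{\left(B,O \right)} = -96 + 2 B$ ($R{\left(B,O \right)} = \left(B - 96\right) + B = \left(-96 + B\right) + B = -96 + 2 B$)
$419309 - R{\left(109,z{\left(-5 \right)} \right)} = 419309 - \left(-96 + 2 \cdot 109\right) = 419309 - \left(-96 + 218\right) = 419309 - 122 = 419187$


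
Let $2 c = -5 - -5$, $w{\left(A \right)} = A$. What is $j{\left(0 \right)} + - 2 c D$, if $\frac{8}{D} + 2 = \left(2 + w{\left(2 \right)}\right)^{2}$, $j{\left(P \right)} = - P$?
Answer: $0$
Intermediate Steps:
$c = 0$ ($c = \frac{-5 - -5}{2} = \frac{-5 + 5}{2} = \frac{1}{2} \cdot 0 = 0$)
$D = \frac{4}{7}$ ($D = \frac{8}{-2 + \left(2 + 2\right)^{2}} = \frac{8}{-2 + 4^{2}} = \frac{8}{-2 + 16} = \frac{8}{14} = 8 \cdot \frac{1}{14} = \frac{4}{7} \approx 0.57143$)
$j{\left(0 \right)} + - 2 c D = \left(-1\right) 0 + \left(-2\right) 0 \cdot \frac{4}{7} = 0 + 0 \cdot \frac{4}{7} = 0 + 0 = 0$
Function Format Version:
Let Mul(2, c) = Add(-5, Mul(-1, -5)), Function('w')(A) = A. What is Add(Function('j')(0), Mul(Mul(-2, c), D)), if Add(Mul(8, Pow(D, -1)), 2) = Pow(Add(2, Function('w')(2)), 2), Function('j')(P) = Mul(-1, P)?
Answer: 0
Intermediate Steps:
c = 0 (c = Mul(Rational(1, 2), Add(-5, Mul(-1, -5))) = Mul(Rational(1, 2), Add(-5, 5)) = Mul(Rational(1, 2), 0) = 0)
D = Rational(4, 7) (D = Mul(8, Pow(Add(-2, Pow(Add(2, 2), 2)), -1)) = Mul(8, Pow(Add(-2, Pow(4, 2)), -1)) = Mul(8, Pow(Add(-2, 16), -1)) = Mul(8, Pow(14, -1)) = Mul(8, Rational(1, 14)) = Rational(4, 7) ≈ 0.57143)
Add(Function('j')(0), Mul(Mul(-2, c), D)) = Add(Mul(-1, 0), Mul(Mul(-2, 0), Rational(4, 7))) = Add(0, Mul(0, Rational(4, 7))) = Add(0, 0) = 0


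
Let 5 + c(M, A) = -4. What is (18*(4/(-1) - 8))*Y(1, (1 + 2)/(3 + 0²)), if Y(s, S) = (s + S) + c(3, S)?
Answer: 1512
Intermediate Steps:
c(M, A) = -9 (c(M, A) = -5 - 4 = -9)
Y(s, S) = -9 + S + s (Y(s, S) = (s + S) - 9 = (S + s) - 9 = -9 + S + s)
(18*(4/(-1) - 8))*Y(1, (1 + 2)/(3 + 0²)) = (18*(4/(-1) - 8))*(-9 + (1 + 2)/(3 + 0²) + 1) = (18*(4*(-1) - 8))*(-9 + 3/(3 + 0) + 1) = (18*(-4 - 8))*(-9 + 3/3 + 1) = (18*(-12))*(-9 + 3*(⅓) + 1) = -216*(-9 + 1 + 1) = -216*(-7) = 1512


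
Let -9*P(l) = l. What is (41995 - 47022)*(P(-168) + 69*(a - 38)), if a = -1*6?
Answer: 45504404/3 ≈ 1.5168e+7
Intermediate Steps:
P(l) = -l/9
a = -6
(41995 - 47022)*(P(-168) + 69*(a - 38)) = (41995 - 47022)*(-⅑*(-168) + 69*(-6 - 38)) = -5027*(56/3 + 69*(-44)) = -5027*(56/3 - 3036) = -5027*(-9052/3) = 45504404/3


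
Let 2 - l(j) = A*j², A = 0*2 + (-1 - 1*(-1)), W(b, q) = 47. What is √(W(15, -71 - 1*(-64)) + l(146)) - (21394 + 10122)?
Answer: -31509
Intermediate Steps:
A = 0 (A = 0 + (-1 + 1) = 0 + 0 = 0)
l(j) = 2 (l(j) = 2 - 0*j² = 2 - 1*0 = 2 + 0 = 2)
√(W(15, -71 - 1*(-64)) + l(146)) - (21394 + 10122) = √(47 + 2) - (21394 + 10122) = √49 - 1*31516 = 7 - 31516 = -31509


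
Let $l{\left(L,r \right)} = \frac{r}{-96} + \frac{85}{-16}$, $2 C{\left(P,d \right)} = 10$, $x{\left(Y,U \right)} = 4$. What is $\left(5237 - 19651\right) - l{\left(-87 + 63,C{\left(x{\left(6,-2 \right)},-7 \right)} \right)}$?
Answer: $- \frac{1383229}{96} \approx -14409.0$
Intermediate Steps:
$C{\left(P,d \right)} = 5$ ($C{\left(P,d \right)} = \frac{1}{2} \cdot 10 = 5$)
$l{\left(L,r \right)} = - \frac{85}{16} - \frac{r}{96}$ ($l{\left(L,r \right)} = r \left(- \frac{1}{96}\right) + 85 \left(- \frac{1}{16}\right) = - \frac{r}{96} - \frac{85}{16} = - \frac{85}{16} - \frac{r}{96}$)
$\left(5237 - 19651\right) - l{\left(-87 + 63,C{\left(x{\left(6,-2 \right)},-7 \right)} \right)} = \left(5237 - 19651\right) - \left(- \frac{85}{16} - \frac{5}{96}\right) = -14414 - - \frac{515}{96} = -14414 + \frac{515}{96} = - \frac{1383229}{96}$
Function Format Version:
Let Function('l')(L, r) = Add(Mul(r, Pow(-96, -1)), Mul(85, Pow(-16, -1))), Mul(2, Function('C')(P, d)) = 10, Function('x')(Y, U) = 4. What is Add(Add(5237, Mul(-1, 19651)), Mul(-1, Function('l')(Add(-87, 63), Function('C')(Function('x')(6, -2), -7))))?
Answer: Rational(-1383229, 96) ≈ -14409.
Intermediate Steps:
Function('C')(P, d) = 5 (Function('C')(P, d) = Mul(Rational(1, 2), 10) = 5)
Function('l')(L, r) = Add(Rational(-85, 16), Mul(Rational(-1, 96), r)) (Function('l')(L, r) = Add(Mul(r, Rational(-1, 96)), Mul(85, Rational(-1, 16))) = Add(Mul(Rational(-1, 96), r), Rational(-85, 16)) = Add(Rational(-85, 16), Mul(Rational(-1, 96), r)))
Add(Add(5237, Mul(-1, 19651)), Mul(-1, Function('l')(Add(-87, 63), Function('C')(Function('x')(6, -2), -7)))) = Add(Add(5237, Mul(-1, 19651)), Mul(-1, Add(Rational(-85, 16), Mul(Rational(-1, 96), 5)))) = Add(Add(5237, -19651), Mul(-1, Add(Rational(-85, 16), Rational(-5, 96)))) = Add(-14414, Mul(-1, Rational(-515, 96))) = Add(-14414, Rational(515, 96)) = Rational(-1383229, 96)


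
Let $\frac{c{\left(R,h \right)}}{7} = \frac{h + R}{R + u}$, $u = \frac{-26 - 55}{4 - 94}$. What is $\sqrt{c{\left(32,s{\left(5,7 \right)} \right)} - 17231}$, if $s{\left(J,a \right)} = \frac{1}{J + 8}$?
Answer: $\frac{i \sqrt{6430146281}}{611} \approx 131.24 i$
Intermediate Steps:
$s{\left(J,a \right)} = \frac{1}{8 + J}$
$u = \frac{9}{10}$ ($u = - \frac{81}{-90} = \left(-81\right) \left(- \frac{1}{90}\right) = \frac{9}{10} \approx 0.9$)
$c{\left(R,h \right)} = \frac{7 \left(R + h\right)}{\frac{9}{10} + R}$ ($c{\left(R,h \right)} = 7 \frac{h + R}{R + \frac{9}{10}} = 7 \frac{R + h}{\frac{9}{10} + R} = \frac{7 \left(R + h\right)}{\frac{9}{10} + R}$)
$\sqrt{c{\left(32,s{\left(5,7 \right)} \right)} - 17231} = \sqrt{\frac{70 \left(32 + \frac{1}{8 + 5}\right)}{9 + 10 \cdot 32} - 17231} = \sqrt{\frac{70 \left(32 + \frac{1}{13}\right)}{9 + 320} - 17231} = \sqrt{\frac{70 \left(32 + \frac{1}{13}\right)}{329} - 17231} = \sqrt{70 \cdot \frac{1}{329} \cdot \frac{417}{13} - 17231} = \sqrt{\frac{4170}{611} - 17231} = \sqrt{- \frac{10523971}{611}} = \frac{i \sqrt{6430146281}}{611}$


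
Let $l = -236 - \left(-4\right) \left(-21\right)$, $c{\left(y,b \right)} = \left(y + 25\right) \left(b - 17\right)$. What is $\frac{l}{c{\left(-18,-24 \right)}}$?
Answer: $\frac{320}{287} \approx 1.115$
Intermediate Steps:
$c{\left(y,b \right)} = \left(-17 + b\right) \left(25 + y\right)$ ($c{\left(y,b \right)} = \left(25 + y\right) \left(-17 + b\right) = \left(-17 + b\right) \left(25 + y\right)$)
$l = -320$ ($l = -236 - 84 = -320$)
$\frac{l}{c{\left(-18,-24 \right)}} = - \frac{320}{-425 - -306 + 25 \left(-24\right) - -432} = - \frac{320}{-425 + 306 - 600 + 432} = - \frac{320}{-287} = \left(-320\right) \left(- \frac{1}{287}\right) = \frac{320}{287}$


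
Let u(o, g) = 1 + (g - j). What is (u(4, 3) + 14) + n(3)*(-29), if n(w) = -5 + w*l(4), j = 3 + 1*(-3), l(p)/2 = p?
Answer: -533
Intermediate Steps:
l(p) = 2*p
j = 0 (j = 3 - 3 = 0)
n(w) = -5 + 8*w (n(w) = -5 + w*(2*4) = -5 + w*8 = -5 + 8*w)
u(o, g) = 1 + g (u(o, g) = 1 + (g - 1*0) = 1 + (g + 0) = 1 + g)
(u(4, 3) + 14) + n(3)*(-29) = ((1 + 3) + 14) + (-5 + 8*3)*(-29) = (4 + 14) + (-5 + 24)*(-29) = 18 + 19*(-29) = 18 - 551 = -533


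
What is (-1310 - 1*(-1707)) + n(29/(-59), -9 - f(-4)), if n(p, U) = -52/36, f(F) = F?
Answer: 3560/9 ≈ 395.56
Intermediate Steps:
n(p, U) = -13/9 (n(p, U) = -52*1/36 = -13/9)
(-1310 - 1*(-1707)) + n(29/(-59), -9 - f(-4)) = (-1310 - 1*(-1707)) - 13/9 = (-1310 + 1707) - 13/9 = 397 - 13/9 = 3560/9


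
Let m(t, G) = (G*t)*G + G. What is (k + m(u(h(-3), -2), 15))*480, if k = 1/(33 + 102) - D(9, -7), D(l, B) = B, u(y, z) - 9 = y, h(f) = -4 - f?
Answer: 7871072/9 ≈ 8.7456e+5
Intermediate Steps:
u(y, z) = 9 + y
m(t, G) = G + t*G² (m(t, G) = t*G² + G = G + t*G²)
k = 946/135 (k = 1/(33 + 102) - 1*(-7) = 1/135 + 7 = 946/135 ≈ 7.0074)
(k + m(u(h(-3), -2), 15))*480 = (946/135 + 15*(1 + 15*(9 + (-4 - 1*(-3)))))*480 = (946/135 + 15*(1 + 15*(9 + (-4 + 3))))*480 = (946/135 + 15*(1 + 15*(9 - 1)))*480 = (946/135 + 15*(1 + 15*8))*480 = (946/135 + 15*(1 + 120))*480 = (946/135 + 15*121)*480 = (946/135 + 1815)*480 = (245971/135)*480 = 7871072/9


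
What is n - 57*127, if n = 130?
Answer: -7109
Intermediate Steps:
n - 57*127 = 130 - 57*127 = 130 - 7239 = -7109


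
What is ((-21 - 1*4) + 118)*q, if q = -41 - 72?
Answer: -10509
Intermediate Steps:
q = -113
((-21 - 1*4) + 118)*q = ((-21 - 1*4) + 118)*(-113) = ((-21 - 4) + 118)*(-113) = (-25 + 118)*(-113) = 93*(-113) = -10509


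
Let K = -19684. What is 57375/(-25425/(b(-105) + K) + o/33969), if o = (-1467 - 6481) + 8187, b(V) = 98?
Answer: 38172553350750/868342879 ≈ 43960.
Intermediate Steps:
o = 239 (o = -7948 + 8187 = 239)
57375/(-25425/(b(-105) + K) + o/33969) = 57375/(-25425/(98 - 19684) + 239/33969) = 57375/(-25425/(-19586) + 239*(1/33969)) = 57375/(-25425*(-1/19586) + 239/33969) = 57375/(25425/19586 + 239/33969) = 57375/(868342879/665316834) = 57375*(665316834/868342879) = 38172553350750/868342879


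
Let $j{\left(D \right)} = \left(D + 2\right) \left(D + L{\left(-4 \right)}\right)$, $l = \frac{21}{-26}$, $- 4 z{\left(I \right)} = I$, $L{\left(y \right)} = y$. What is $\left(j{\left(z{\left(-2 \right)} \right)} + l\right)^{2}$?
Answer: $\frac{247009}{2704} \approx 91.349$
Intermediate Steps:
$z{\left(I \right)} = - \frac{I}{4}$
$l = - \frac{21}{26}$ ($l = 21 \left(- \frac{1}{26}\right) = - \frac{21}{26} \approx -0.80769$)
$j{\left(D \right)} = \left(-4 + D\right) \left(2 + D\right)$ ($j{\left(D \right)} = \left(D + 2\right) \left(D - 4\right) = \left(2 + D\right) \left(-4 + D\right) = \left(-4 + D\right) \left(2 + D\right)$)
$\left(j{\left(z{\left(-2 \right)} \right)} + l\right)^{2} = \left(\left(-8 + \left(\left(- \frac{1}{4}\right) \left(-2\right)\right)^{2} - 2 \left(\left(- \frac{1}{4}\right) \left(-2\right)\right)\right) - \frac{21}{26}\right)^{2} = \left(\left(-8 + \left(\frac{1}{2}\right)^{2} - 1\right) - \frac{21}{26}\right)^{2} = \left(\left(-8 + \frac{1}{4} - 1\right) - \frac{21}{26}\right)^{2} = \left(- \frac{35}{4} - \frac{21}{26}\right)^{2} = \left(- \frac{497}{52}\right)^{2} = \frac{247009}{2704}$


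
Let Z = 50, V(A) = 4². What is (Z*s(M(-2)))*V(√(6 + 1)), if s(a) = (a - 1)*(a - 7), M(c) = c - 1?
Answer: 32000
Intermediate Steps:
M(c) = -1 + c
s(a) = (-1 + a)*(-7 + a)
V(A) = 16
(Z*s(M(-2)))*V(√(6 + 1)) = (50*(7 + (-1 - 2)² - 8*(-1 - 2)))*16 = (50*(7 + (-3)² - 8*(-3)))*16 = (50*(7 + 9 + 24))*16 = (50*40)*16 = 2000*16 = 32000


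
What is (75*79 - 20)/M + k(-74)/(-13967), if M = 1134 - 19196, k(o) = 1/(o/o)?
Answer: -82493197/252271954 ≈ -0.32700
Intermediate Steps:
k(o) = 1 (k(o) = 1/1 = 1)
M = -18062
(75*79 - 20)/M + k(-74)/(-13967) = (75*79 - 20)/(-18062) + 1/(-13967) = (5925 - 20)*(-1/18062) + 1*(-1/13967) = 5905*(-1/18062) - 1/13967 = -5905/18062 - 1/13967 = -82493197/252271954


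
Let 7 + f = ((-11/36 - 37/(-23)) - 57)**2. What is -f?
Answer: -2121978601/685584 ≈ -3095.1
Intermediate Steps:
f = 2121978601/685584 (f = -7 + ((-11/36 - 37/(-23)) - 57)**2 = -7 + ((-11*1/36 - 37*(-1/23)) - 57)**2 = -7 + ((-11/36 + 37/23) - 57)**2 = -7 + (1079/828 - 57)**2 = -7 + (-46117/828)**2 = -7 + 2126777689/685584 = 2121978601/685584 ≈ 3095.1)
-f = -1*2121978601/685584 = -2121978601/685584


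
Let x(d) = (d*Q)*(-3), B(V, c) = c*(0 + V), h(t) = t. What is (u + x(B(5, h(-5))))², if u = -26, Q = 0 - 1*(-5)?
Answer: 121801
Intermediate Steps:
Q = 5 (Q = 0 + 5 = 5)
B(V, c) = V*c (B(V, c) = c*V = V*c)
x(d) = -15*d (x(d) = (d*5)*(-3) = (5*d)*(-3) = -15*d)
(u + x(B(5, h(-5))))² = (-26 - 75*(-5))² = (-26 - 15*(-25))² = (-26 + 375)² = 349² = 121801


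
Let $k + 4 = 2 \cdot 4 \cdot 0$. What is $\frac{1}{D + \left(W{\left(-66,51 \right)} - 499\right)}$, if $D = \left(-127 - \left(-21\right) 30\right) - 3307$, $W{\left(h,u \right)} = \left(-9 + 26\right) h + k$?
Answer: $- \frac{1}{4429} \approx -0.00022578$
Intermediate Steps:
$k = -4$ ($k = -4 + 2 \cdot 4 \cdot 0 = -4 + 8 \cdot 0 = -4 + 0 = -4$)
$W{\left(h,u \right)} = -4 + 17 h$ ($W{\left(h,u \right)} = \left(-9 + 26\right) h - 4 = 17 h - 4 = -4 + 17 h$)
$D = -2804$ ($D = \left(-127 - -630\right) - 3307 = \left(-127 + 630\right) - 3307 = 503 - 3307 = -2804$)
$\frac{1}{D + \left(W{\left(-66,51 \right)} - 499\right)} = \frac{1}{-2804 + \left(\left(-4 + 17 \left(-66\right)\right) - 499\right)} = \frac{1}{-2804 - 1625} = \frac{1}{-4429} = - \frac{1}{4429}$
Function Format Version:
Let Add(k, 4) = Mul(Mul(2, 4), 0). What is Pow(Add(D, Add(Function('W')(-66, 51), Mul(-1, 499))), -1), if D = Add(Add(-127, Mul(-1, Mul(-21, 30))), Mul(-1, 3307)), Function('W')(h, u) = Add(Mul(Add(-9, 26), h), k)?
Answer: Rational(-1, 4429) ≈ -0.00022578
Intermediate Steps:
k = -4 (k = Add(-4, Mul(Mul(2, 4), 0)) = Add(-4, Mul(8, 0)) = Add(-4, 0) = -4)
Function('W')(h, u) = Add(-4, Mul(17, h)) (Function('W')(h, u) = Add(Mul(Add(-9, 26), h), -4) = Add(Mul(17, h), -4) = Add(-4, Mul(17, h)))
D = -2804 (D = Add(Add(-127, Mul(-1, -630)), -3307) = Add(Add(-127, 630), -3307) = Add(503, -3307) = -2804)
Pow(Add(D, Add(Function('W')(-66, 51), Mul(-1, 499))), -1) = Pow(Add(-2804, Add(Add(-4, Mul(17, -66)), Mul(-1, 499))), -1) = Pow(Add(-2804, Add(Add(-4, -1122), -499)), -1) = Pow(Add(-2804, Add(-1126, -499)), -1) = Pow(Add(-2804, -1625), -1) = Pow(-4429, -1) = Rational(-1, 4429)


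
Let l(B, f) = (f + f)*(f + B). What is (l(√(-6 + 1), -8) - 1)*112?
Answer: 14224 - 1792*I*√5 ≈ 14224.0 - 4007.0*I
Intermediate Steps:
l(B, f) = 2*f*(B + f) (l(B, f) = (2*f)*(B + f) = 2*f*(B + f))
(l(√(-6 + 1), -8) - 1)*112 = (2*(-8)*(√(-6 + 1) - 8) - 1)*112 = (2*(-8)*(√(-5) - 8) - 1)*112 = (2*(-8)*(I*√5 - 8) - 1)*112 = (2*(-8)*(-8 + I*√5) - 1)*112 = ((128 - 16*I*√5) - 1)*112 = (127 - 16*I*√5)*112 = 14224 - 1792*I*√5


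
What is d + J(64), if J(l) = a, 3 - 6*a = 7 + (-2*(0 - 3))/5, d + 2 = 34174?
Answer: 512567/15 ≈ 34171.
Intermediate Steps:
d = 34172 (d = -2 + 34174 = 34172)
a = -13/15 (a = 1/2 - (7 + (-2*(0 - 3))/5)/6 = 1/2 - (7 + (-2*(-3))/5)/6 = 1/2 - (7 + (1/5)*6)/6 = 1/2 - (7 + 6/5)/6 = 1/2 - 1/6*41/5 = 1/2 - 41/30 = -13/15 ≈ -0.86667)
J(l) = -13/15
d + J(64) = 34172 - 13/15 = 512567/15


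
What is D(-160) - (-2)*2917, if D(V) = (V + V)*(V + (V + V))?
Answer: 159434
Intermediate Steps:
D(V) = 6*V² (D(V) = (2*V)*(V + 2*V) = (2*V)*(3*V) = 6*V²)
D(-160) - (-2)*2917 = 6*(-160)² - (-2)*2917 = 6*25600 - 1*(-5834) = 153600 + 5834 = 159434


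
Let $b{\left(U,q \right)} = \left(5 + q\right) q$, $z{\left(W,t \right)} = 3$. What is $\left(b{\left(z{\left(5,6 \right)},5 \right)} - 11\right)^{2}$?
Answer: $1521$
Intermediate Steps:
$b{\left(U,q \right)} = q \left(5 + q\right)$
$\left(b{\left(z{\left(5,6 \right)},5 \right)} - 11\right)^{2} = \left(5 \left(5 + 5\right) - 11\right)^{2} = \left(5 \cdot 10 - 11\right)^{2} = \left(50 - 11\right)^{2} = 39^{2} = 1521$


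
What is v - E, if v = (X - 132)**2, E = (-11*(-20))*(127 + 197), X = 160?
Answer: -70496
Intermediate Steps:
E = 71280 (E = 220*324 = 71280)
v = 784 (v = (160 - 132)**2 = 28**2 = 784)
v - E = 784 - 1*71280 = 784 - 71280 = -70496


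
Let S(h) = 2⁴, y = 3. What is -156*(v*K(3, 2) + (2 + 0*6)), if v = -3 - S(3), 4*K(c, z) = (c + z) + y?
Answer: 5616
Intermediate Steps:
S(h) = 16
K(c, z) = ¾ + c/4 + z/4 (K(c, z) = ((c + z) + 3)/4 = (3 + c + z)/4 = ¾ + c/4 + z/4)
v = -19 (v = -3 - 1*16 = -3 - 16 = -19)
-156*(v*K(3, 2) + (2 + 0*6)) = -156*(-19*(¾ + (¼)*3 + (¼)*2) + (2 + 0*6)) = -156*(-19*(¾ + ¾ + ½) + (2 + 0)) = -156*(-19*2 + 2) = -156*(-38 + 2) = -156*(-36) = 5616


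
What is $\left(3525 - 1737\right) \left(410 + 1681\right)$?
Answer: $3738708$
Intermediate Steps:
$\left(3525 - 1737\right) \left(410 + 1681\right) = 1788 \cdot 2091 = 3738708$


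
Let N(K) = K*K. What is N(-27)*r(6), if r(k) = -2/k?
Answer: -243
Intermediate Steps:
N(K) = K**2
N(-27)*r(6) = (-27)**2*(-2/6) = 729*(-2*1/6) = 729*(-1/3) = -243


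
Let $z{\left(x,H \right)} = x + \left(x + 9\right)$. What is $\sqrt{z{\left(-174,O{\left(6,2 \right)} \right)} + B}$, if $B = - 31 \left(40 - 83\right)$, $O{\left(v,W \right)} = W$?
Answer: $\sqrt{994} \approx 31.528$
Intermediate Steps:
$z{\left(x,H \right)} = 9 + 2 x$ ($z{\left(x,H \right)} = x + \left(9 + x\right) = 9 + 2 x$)
$B = 1333$ ($B = \left(-31\right) \left(-43\right) = 1333$)
$\sqrt{z{\left(-174,O{\left(6,2 \right)} \right)} + B} = \sqrt{\left(9 + 2 \left(-174\right)\right) + 1333} = \sqrt{\left(9 - 348\right) + 1333} = \sqrt{-339 + 1333} = \sqrt{994}$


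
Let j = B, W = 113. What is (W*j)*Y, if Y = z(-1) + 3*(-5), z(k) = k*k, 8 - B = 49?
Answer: 64862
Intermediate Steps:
B = -41 (B = 8 - 1*49 = 8 - 49 = -41)
j = -41
z(k) = k²
Y = -14 (Y = (-1)² + 3*(-5) = 1 - 15 = -14)
(W*j)*Y = (113*(-41))*(-14) = -4633*(-14) = 64862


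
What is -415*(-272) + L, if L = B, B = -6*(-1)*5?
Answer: 112910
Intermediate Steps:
B = 30 (B = 6*5 = 30)
L = 30
-415*(-272) + L = -415*(-272) + 30 = 112880 + 30 = 112910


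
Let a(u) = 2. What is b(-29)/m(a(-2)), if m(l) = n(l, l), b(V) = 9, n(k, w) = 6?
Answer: 3/2 ≈ 1.5000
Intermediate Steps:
m(l) = 6
b(-29)/m(a(-2)) = 9/6 = 9*(⅙) = 3/2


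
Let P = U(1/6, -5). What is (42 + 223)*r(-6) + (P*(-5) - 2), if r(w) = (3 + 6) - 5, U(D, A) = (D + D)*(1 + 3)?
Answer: 3154/3 ≈ 1051.3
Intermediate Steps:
U(D, A) = 8*D (U(D, A) = (2*D)*4 = 8*D)
r(w) = 4 (r(w) = 9 - 5 = 4)
P = 4/3 (P = 8/6 = 8*(1/6) = 4/3 ≈ 1.3333)
(42 + 223)*r(-6) + (P*(-5) - 2) = (42 + 223)*4 + ((4/3)*(-5) - 2) = 265*4 + (-20/3 - 2) = 1060 - 26/3 = 3154/3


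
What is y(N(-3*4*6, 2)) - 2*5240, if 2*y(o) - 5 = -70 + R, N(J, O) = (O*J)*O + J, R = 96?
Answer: -20929/2 ≈ -10465.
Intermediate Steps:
N(J, O) = J + J*O² (N(J, O) = (J*O)*O + J = J*O² + J = J + J*O²)
y(o) = 31/2 (y(o) = 5/2 + (-70 + 96)/2 = 5/2 + (½)*26 = 5/2 + 13 = 31/2)
y(N(-3*4*6, 2)) - 2*5240 = 31/2 - 2*5240 = 31/2 - 10480 = -20929/2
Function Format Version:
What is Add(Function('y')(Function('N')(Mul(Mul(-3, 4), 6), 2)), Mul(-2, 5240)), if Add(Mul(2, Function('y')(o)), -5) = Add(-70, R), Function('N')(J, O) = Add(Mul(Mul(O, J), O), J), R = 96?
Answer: Rational(-20929, 2) ≈ -10465.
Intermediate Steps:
Function('N')(J, O) = Add(J, Mul(J, Pow(O, 2))) (Function('N')(J, O) = Add(Mul(Mul(J, O), O), J) = Add(Mul(J, Pow(O, 2)), J) = Add(J, Mul(J, Pow(O, 2))))
Function('y')(o) = Rational(31, 2) (Function('y')(o) = Add(Rational(5, 2), Mul(Rational(1, 2), Add(-70, 96))) = Add(Rational(5, 2), Mul(Rational(1, 2), 26)) = Add(Rational(5, 2), 13) = Rational(31, 2))
Add(Function('y')(Function('N')(Mul(Mul(-3, 4), 6), 2)), Mul(-2, 5240)) = Add(Rational(31, 2), Mul(-2, 5240)) = Add(Rational(31, 2), -10480) = Rational(-20929, 2)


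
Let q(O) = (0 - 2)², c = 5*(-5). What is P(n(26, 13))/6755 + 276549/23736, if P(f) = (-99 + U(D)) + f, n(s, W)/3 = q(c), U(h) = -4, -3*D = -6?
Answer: 88853739/7635080 ≈ 11.638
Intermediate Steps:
D = 2 (D = -⅓*(-6) = 2)
c = -25
q(O) = 4 (q(O) = (-2)² = 4)
n(s, W) = 12 (n(s, W) = 3*4 = 12)
P(f) = -103 + f (P(f) = (-99 - 4) + f = -103 + f)
P(n(26, 13))/6755 + 276549/23736 = (-103 + 12)/6755 + 276549/23736 = -91*1/6755 + 276549*(1/23736) = -13/965 + 92183/7912 = 88853739/7635080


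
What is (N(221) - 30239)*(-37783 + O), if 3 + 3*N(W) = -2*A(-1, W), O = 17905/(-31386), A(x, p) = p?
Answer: 54053374893083/47079 ≈ 1.1481e+9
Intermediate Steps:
O = -17905/31386 (O = 17905*(-1/31386) = -17905/31386 ≈ -0.57048)
N(W) = -1 - 2*W/3 (N(W) = -1 + (-2*W)/3 = -1 - 2*W/3)
(N(221) - 30239)*(-37783 + O) = ((-1 - ⅔*221) - 30239)*(-37783 - 17905/31386) = ((-1 - 442/3) - 30239)*(-1185875143/31386) = (-445/3 - 30239)*(-1185875143/31386) = -91162/3*(-1185875143/31386) = 54053374893083/47079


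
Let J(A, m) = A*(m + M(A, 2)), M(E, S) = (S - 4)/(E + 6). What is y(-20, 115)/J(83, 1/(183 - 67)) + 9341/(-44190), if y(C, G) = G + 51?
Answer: -913770883/6319170 ≈ -144.60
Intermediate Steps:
M(E, S) = (-4 + S)/(6 + E)
y(C, G) = 51 + G
J(A, m) = A*(m - 2/(6 + A)) (J(A, m) = A*(m + (-4 + 2)/(6 + A)) = A*(m - 2/(6 + A)))
y(-20, 115)/J(83, 1/(183 - 67)) + 9341/(-44190) = (51 + 115)/((83*(-2 + (6 + 83)/(183 - 67))/(6 + 83))) + 9341/(-44190) = 166/((83*(-2 + 89/116)/89)) + 9341*(-1/44190) = 166/((83*(1/89)*(-2 + (1/116)*89))) - 9341/44190 = 166/((83*(1/89)*(-2 + 89/116))) - 9341/44190 = 166/((83*(1/89)*(-143/116))) - 9341/44190 = 166/(-11869/10324) - 9341/44190 = 166*(-10324/11869) - 9341/44190 = -20648/143 - 9341/44190 = -913770883/6319170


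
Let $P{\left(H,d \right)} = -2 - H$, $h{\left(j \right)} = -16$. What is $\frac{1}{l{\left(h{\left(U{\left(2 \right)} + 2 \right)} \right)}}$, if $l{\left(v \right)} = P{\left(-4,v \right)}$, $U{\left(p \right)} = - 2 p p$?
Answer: $\frac{1}{2} \approx 0.5$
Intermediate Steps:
$U{\left(p \right)} = - 2 p^{2}$
$l{\left(v \right)} = 2$ ($l{\left(v \right)} = -2 - -4 = -2 + 4 = 2$)
$\frac{1}{l{\left(h{\left(U{\left(2 \right)} + 2 \right)} \right)}} = \frac{1}{2}$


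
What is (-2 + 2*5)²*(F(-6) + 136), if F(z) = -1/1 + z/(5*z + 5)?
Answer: 216384/25 ≈ 8655.4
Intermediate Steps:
F(z) = -1 + z/(5 + 5*z) (F(z) = -1*1 + z/(5 + 5*z) = -1 + z/(5 + 5*z))
(-2 + 2*5)²*(F(-6) + 136) = (-2 + 2*5)²*((-5 - 4*(-6))/(5*(1 - 6)) + 136) = (-2 + 10)²*((⅕)*(-5 + 24)/(-5) + 136) = 8²*((⅕)*(-⅕)*19 + 136) = 64*(-19/25 + 136) = 64*(3381/25) = 216384/25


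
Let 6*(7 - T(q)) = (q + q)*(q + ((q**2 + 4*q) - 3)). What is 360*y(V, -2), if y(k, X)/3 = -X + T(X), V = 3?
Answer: 3240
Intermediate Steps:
T(q) = 7 - q*(-3 + q**2 + 5*q)/3 (T(q) = 7 - (q + q)*(q + ((q**2 + 4*q) - 3))/6 = 7 - 2*q*(q + (-3 + q**2 + 4*q))/6 = 7 - 2*q*(-3 + q**2 + 5*q)/6 = 7 - q*(-3 + q**2 + 5*q)/3)
y(k, X) = 21 - X**3 - 5*X**2 (y(k, X) = 3*(-X + (7 + X - 5*X**2/3 - X**3/3)) = 3*(7 - 5*X**2/3 - X**3/3) = 21 - X**3 - 5*X**2)
360*y(V, -2) = 360*(21 - 1*(-2)**3 - 5*(-2)**2) = 360*(21 - 1*(-8) - 5*4) = 360*(21 + 8 - 20) = 360*9 = 3240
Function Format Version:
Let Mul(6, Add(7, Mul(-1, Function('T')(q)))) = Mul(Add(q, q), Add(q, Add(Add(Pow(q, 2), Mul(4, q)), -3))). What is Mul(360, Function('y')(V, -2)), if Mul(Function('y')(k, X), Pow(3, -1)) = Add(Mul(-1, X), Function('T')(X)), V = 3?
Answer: 3240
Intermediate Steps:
Function('T')(q) = Add(7, Mul(Rational(-1, 3), q, Add(-3, Pow(q, 2), Mul(5, q)))) (Function('T')(q) = Add(7, Mul(Rational(-1, 6), Mul(Add(q, q), Add(q, Add(Add(Pow(q, 2), Mul(4, q)), -3))))) = Add(7, Mul(Rational(-1, 6), Mul(Mul(2, q), Add(q, Add(-3, Pow(q, 2), Mul(4, q)))))) = Add(7, Mul(Rational(-1, 6), Mul(Mul(2, q), Add(-3, Pow(q, 2), Mul(5, q))))) = Add(7, Mul(Rational(-1, 6), Mul(2, q, Add(-3, Pow(q, 2), Mul(5, q))))) = Add(7, Mul(Rational(-1, 3), q, Add(-3, Pow(q, 2), Mul(5, q)))))
Function('y')(k, X) = Add(21, Mul(-1, Pow(X, 3)), Mul(-5, Pow(X, 2))) (Function('y')(k, X) = Mul(3, Add(Mul(-1, X), Add(7, X, Mul(Rational(-5, 3), Pow(X, 2)), Mul(Rational(-1, 3), Pow(X, 3))))) = Mul(3, Add(7, Mul(Rational(-5, 3), Pow(X, 2)), Mul(Rational(-1, 3), Pow(X, 3)))) = Add(21, Mul(-1, Pow(X, 3)), Mul(-5, Pow(X, 2))))
Mul(360, Function('y')(V, -2)) = Mul(360, Add(21, Mul(-1, Pow(-2, 3)), Mul(-5, Pow(-2, 2)))) = Mul(360, Add(21, Mul(-1, -8), Mul(-5, 4))) = Mul(360, Add(21, 8, -20)) = Mul(360, 9) = 3240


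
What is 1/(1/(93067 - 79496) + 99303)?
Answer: 13571/1347641014 ≈ 1.0070e-5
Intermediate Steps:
1/(1/(93067 - 79496) + 99303) = 1/(1/13571 + 99303) = 1/(1347641014/13571) = 13571/1347641014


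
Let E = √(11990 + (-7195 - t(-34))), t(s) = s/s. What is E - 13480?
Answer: -13480 + √4794 ≈ -13411.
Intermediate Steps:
t(s) = 1
E = √4794 (E = √(11990 + (-7195 - 1*1)) = √(11990 + (-7195 - 1)) = √(11990 - 7196) = √4794 ≈ 69.239)
E - 13480 = √4794 - 13480 = -13480 + √4794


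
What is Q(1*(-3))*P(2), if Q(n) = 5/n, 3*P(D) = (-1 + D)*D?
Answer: -10/9 ≈ -1.1111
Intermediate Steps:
P(D) = D*(-1 + D)/3 (P(D) = ((-1 + D)*D)/3 = (D*(-1 + D))/3 = D*(-1 + D)/3)
Q(1*(-3))*P(2) = (5/((1*(-3))))*((⅓)*2*(-1 + 2)) = (5/(-3))*((⅓)*2*1) = (5*(-⅓))*(⅔) = -5/3*⅔ = -10/9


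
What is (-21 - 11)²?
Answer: 1024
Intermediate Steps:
(-21 - 11)² = (-32)² = 1024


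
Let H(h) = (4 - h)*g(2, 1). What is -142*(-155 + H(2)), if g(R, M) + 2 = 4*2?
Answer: 20306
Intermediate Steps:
g(R, M) = 6 (g(R, M) = -2 + 4*2 = -2 + 8 = 6)
H(h) = 24 - 6*h (H(h) = (4 - h)*6 = 24 - 6*h)
-142*(-155 + H(2)) = -142*(-155 + (24 - 6*2)) = -142*(-155 + (24 - 12)) = -142*(-155 + 12) = -142*(-143) = 20306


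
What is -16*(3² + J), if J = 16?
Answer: -400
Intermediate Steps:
-16*(3² + J) = -16*(3² + 16) = -16*(9 + 16) = -16*25 = -400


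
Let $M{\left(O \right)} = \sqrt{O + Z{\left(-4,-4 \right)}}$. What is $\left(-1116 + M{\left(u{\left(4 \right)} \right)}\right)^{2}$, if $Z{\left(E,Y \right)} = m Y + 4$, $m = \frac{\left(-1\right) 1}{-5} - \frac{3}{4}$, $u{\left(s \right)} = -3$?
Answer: $\frac{6227296}{5} - \frac{8928 \sqrt{5}}{5} \approx 1.2415 \cdot 10^{6}$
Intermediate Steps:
$m = - \frac{11}{20}$ ($m = \left(-1\right) \left(- \frac{1}{5}\right) - \frac{3}{4} = \frac{1}{5} - \frac{3}{4} = - \frac{11}{20} \approx -0.55$)
$Z{\left(E,Y \right)} = 4 - \frac{11 Y}{20}$ ($Z{\left(E,Y \right)} = - \frac{11 Y}{20} + 4 = 4 - \frac{11 Y}{20}$)
$M{\left(O \right)} = \sqrt{\frac{31}{5} + O}$ ($M{\left(O \right)} = \sqrt{O + \left(4 - - \frac{11}{5}\right)} = \sqrt{O + \left(4 + \frac{11}{5}\right)} = \sqrt{O + \frac{31}{5}} = \sqrt{\frac{31}{5} + O}$)
$\left(-1116 + M{\left(u{\left(4 \right)} \right)}\right)^{2} = \left(-1116 + \frac{\sqrt{155 + 25 \left(-3\right)}}{5}\right)^{2} = \left(-1116 + \frac{\sqrt{155 - 75}}{5}\right)^{2} = \left(-1116 + \frac{\sqrt{80}}{5}\right)^{2} = \left(-1116 + \frac{4 \sqrt{5}}{5}\right)^{2}$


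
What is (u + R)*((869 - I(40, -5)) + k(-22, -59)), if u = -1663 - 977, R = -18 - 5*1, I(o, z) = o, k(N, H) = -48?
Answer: -2079803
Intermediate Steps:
R = -23 (R = -18 - 5 = -23)
u = -2640
(u + R)*((869 - I(40, -5)) + k(-22, -59)) = (-2640 - 23)*((869 - 1*40) - 48) = -2663*((869 - 40) - 48) = -2663*(829 - 48) = -2663*781 = -2079803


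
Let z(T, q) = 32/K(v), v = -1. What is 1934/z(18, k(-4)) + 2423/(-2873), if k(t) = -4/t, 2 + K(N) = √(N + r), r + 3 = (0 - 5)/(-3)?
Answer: -2797575/22984 + 967*I*√21/48 ≈ -121.72 + 92.32*I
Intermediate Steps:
r = -4/3 (r = -3 + (0 - 5)/(-3) = -3 - 5*(-⅓) = -3 + 5/3 = -4/3 ≈ -1.3333)
K(N) = -2 + √(-4/3 + N) (K(N) = -2 + √(N - 4/3) = -2 + √(-4/3 + N))
z(T, q) = 32/(-2 + I*√21/3) (z(T, q) = 32/(-2 + √(-12 + 9*(-1))/3) = 32/(-2 + √(-12 - 9)/3) = 32/(-2 + √(-21)/3) = 32/(-2 + (I*√21)/3) = 32/(-2 + I*√21/3))
1934/z(18, k(-4)) + 2423/(-2873) = 1934/(-192/19 - 32*I*√21/19) + 2423/(-2873) = 1934/(-192/19 - 32*I*√21/19) + 2423*(-1/2873) = 1934/(-192/19 - 32*I*√21/19) - 2423/2873 = -2423/2873 + 1934/(-192/19 - 32*I*√21/19)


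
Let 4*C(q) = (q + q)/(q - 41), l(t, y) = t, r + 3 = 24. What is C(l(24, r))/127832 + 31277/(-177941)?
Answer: -16992890045/96672854126 ≈ -0.17578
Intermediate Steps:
r = 21 (r = -3 + 24 = 21)
C(q) = q/(2*(-41 + q)) (C(q) = ((q + q)/(q - 41))/4 = ((2*q)/(-41 + q))/4 = (2*q/(-41 + q))/4 = q/(2*(-41 + q)))
C(l(24, r))/127832 + 31277/(-177941) = ((½)*24/(-41 + 24))/127832 + 31277/(-177941) = ((½)*24/(-17))*(1/127832) + 31277*(-1/177941) = ((½)*24*(-1/17))*(1/127832) - 31277/177941 = -12/17*1/127832 - 31277/177941 = -3/543286 - 31277/177941 = -16992890045/96672854126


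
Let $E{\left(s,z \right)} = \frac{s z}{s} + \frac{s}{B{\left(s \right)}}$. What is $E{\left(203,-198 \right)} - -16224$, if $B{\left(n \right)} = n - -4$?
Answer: $\frac{3317585}{207} \approx 16027.0$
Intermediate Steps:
$B{\left(n \right)} = 4 + n$ ($B{\left(n \right)} = n + 4 = 4 + n$)
$E{\left(s,z \right)} = z + \frac{s}{4 + s}$ ($E{\left(s,z \right)} = \frac{s z}{s} + \frac{s}{4 + s} = z + \frac{s}{4 + s}$)
$E{\left(203,-198 \right)} - -16224 = \frac{203 - 198 \left(4 + 203\right)}{4 + 203} - -16224 = \frac{203 - 40986}{207} + 16224 = \frac{1}{207} \left(-40783\right) + 16224 = - \frac{40783}{207} + 16224 = \frac{3317585}{207}$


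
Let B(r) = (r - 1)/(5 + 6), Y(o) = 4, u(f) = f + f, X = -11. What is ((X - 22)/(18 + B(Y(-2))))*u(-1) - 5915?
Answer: -396063/67 ≈ -5911.4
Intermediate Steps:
u(f) = 2*f
B(r) = -1/11 + r/11 (B(r) = (-1 + r)/11 = (-1 + r)*(1/11) = -1/11 + r/11)
((X - 22)/(18 + B(Y(-2))))*u(-1) - 5915 = ((-11 - 22)/(18 + (-1/11 + (1/11)*4)))*(2*(-1)) - 5915 = -33/(18 + (-1/11 + 4/11))*(-2) - 5915 = -33/(18 + 3/11)*(-2) - 5915 = -33/201/11*(-2) - 5915 = -33*11/201*(-2) - 5915 = -121/67*(-2) - 5915 = 242/67 - 5915 = -396063/67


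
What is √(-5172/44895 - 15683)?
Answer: I*√3512252861335/14965 ≈ 125.23*I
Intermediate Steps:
√(-5172/44895 - 15683) = √(-5172*1/44895 - 15683) = √(-1724/14965 - 15683) = √(-234697819/14965) = I*√3512252861335/14965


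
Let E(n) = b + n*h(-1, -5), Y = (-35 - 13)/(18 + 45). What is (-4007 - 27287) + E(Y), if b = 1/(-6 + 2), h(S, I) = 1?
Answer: -2628781/84 ≈ -31295.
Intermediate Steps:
b = -¼ (b = 1/(-4) = -¼ ≈ -0.25000)
Y = -16/21 (Y = -48/63 = -48*1/63 = -16/21 ≈ -0.76190)
E(n) = -¼ + n (E(n) = -¼ + n*1 = -¼ + n)
(-4007 - 27287) + E(Y) = (-4007 - 27287) + (-¼ - 16/21) = -31294 - 85/84 = -2628781/84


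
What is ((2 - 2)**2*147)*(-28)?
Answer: 0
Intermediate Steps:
((2 - 2)**2*147)*(-28) = (0**2*147)*(-28) = (0*147)*(-28) = 0*(-28) = 0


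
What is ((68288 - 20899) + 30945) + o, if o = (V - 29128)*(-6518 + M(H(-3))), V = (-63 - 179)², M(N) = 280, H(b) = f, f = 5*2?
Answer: -183543434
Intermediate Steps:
f = 10
H(b) = 10
V = 58564 (V = (-242)² = 58564)
o = -183621768 (o = (58564 - 29128)*(-6518 + 280) = 29436*(-6238) = -183621768)
((68288 - 20899) + 30945) + o = ((68288 - 20899) + 30945) - 183621768 = (47389 + 30945) - 183621768 = 78334 - 183621768 = -183543434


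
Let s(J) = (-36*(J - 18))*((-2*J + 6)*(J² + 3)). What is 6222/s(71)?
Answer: 61/12831936 ≈ 4.7538e-6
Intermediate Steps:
s(J) = (3 + J²)*(6 - 2*J)*(648 - 36*J) (s(J) = (-36*(-18 + J))*((6 - 2*J)*(3 + J²)) = (648 - 36*J)*((3 + J²)*(6 - 2*J)) = (3 + J²)*(6 - 2*J)*(648 - 36*J))
6222/s(71) = 6222/(11664 - 4536*71 - 1512*71³ + 72*71⁴ + 4104*71²) = 6222/(11664 - 322056 - 1512*357911 + 72*25411681 + 4104*5041) = 6222/(11664 - 322056 - 541161432 + 1829641032 + 20688264) = 6222/1308857472 = 6222*(1/1308857472) = 61/12831936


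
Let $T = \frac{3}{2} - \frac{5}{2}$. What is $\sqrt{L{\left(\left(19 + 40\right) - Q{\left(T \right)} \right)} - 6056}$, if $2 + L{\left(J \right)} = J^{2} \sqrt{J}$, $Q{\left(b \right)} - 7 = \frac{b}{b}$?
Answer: $\sqrt{-6058 + 2601 \sqrt{51}} \approx 111.88$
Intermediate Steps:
$T = -1$ ($T = 3 \cdot \frac{1}{2} - \frac{5}{2} = \frac{3}{2} - \frac{5}{2} = -1$)
$Q{\left(b \right)} = 8$ ($Q{\left(b \right)} = 7 + \frac{b}{b} = 7 + 1 = 8$)
$L{\left(J \right)} = -2 + J^{\frac{5}{2}}$ ($L{\left(J \right)} = -2 + J^{2} \sqrt{J} = -2 + J^{\frac{5}{2}}$)
$\sqrt{L{\left(\left(19 + 40\right) - Q{\left(T \right)} \right)} - 6056} = \sqrt{\left(-2 + \left(\left(19 + 40\right) - 8\right)^{\frac{5}{2}}\right) - 6056} = \sqrt{\left(-2 + \left(59 - 8\right)^{\frac{5}{2}}\right) - 6056} = \sqrt{\left(-2 + 51^{\frac{5}{2}}\right) - 6056} = \sqrt{\left(-2 + 2601 \sqrt{51}\right) - 6056} = \sqrt{-6058 + 2601 \sqrt{51}}$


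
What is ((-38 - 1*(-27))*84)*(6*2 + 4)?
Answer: -14784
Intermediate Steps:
((-38 - 1*(-27))*84)*(6*2 + 4) = ((-38 + 27)*84)*(12 + 4) = -11*84*16 = -924*16 = -14784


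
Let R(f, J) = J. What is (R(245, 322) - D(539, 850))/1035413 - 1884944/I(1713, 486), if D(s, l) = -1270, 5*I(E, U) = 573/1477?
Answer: -14413271428112504/593291649 ≈ -2.4294e+7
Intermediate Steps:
I(E, U) = 573/7385 (I(E, U) = (573/1477)/5 = (573*(1/1477))/5 = (⅕)*(573/1477) = 573/7385)
(R(245, 322) - D(539, 850))/1035413 - 1884944/I(1713, 486) = (322 - 1*(-1270))/1035413 - 1884944/573/7385 = (322 + 1270)*(1/1035413) - 1884944*7385/573 = 1592*(1/1035413) - 13920311440/573 = 1592/1035413 - 13920311440/573 = -14413271428112504/593291649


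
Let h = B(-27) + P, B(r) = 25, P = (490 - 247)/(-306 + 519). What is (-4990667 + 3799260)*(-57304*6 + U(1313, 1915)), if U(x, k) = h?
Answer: 29081825494736/71 ≈ 4.0960e+11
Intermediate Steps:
P = 81/71 (P = 243/213 = 243*(1/213) = 81/71 ≈ 1.1408)
h = 1856/71 (h = 25 + 81/71 = 1856/71 ≈ 26.141)
U(x, k) = 1856/71
(-4990667 + 3799260)*(-57304*6 + U(1313, 1915)) = (-4990667 + 3799260)*(-57304*6 + 1856/71) = -1191407*(-343824 + 1856/71) = -1191407*(-24409648/71) = 29081825494736/71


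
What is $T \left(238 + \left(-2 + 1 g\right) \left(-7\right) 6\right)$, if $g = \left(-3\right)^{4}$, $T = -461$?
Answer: $1419880$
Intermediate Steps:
$g = 81$
$T \left(238 + \left(-2 + 1 g\right) \left(-7\right) 6\right) = - 461 \left(238 + \left(-2 + 1 \cdot 81\right) \left(-7\right) 6\right) = - 461 \left(238 + \left(-2 + 81\right) \left(-7\right) 6\right) = - 461 \left(238 + 79 \left(-7\right) 6\right) = - 461 \left(238 - 3318\right) = \left(-461\right) \left(-3080\right) = 1419880$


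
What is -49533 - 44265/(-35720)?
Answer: -353854899/7144 ≈ -49532.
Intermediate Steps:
-49533 - 44265/(-35720) = -49533 - 44265*(-1/35720) = -49533 + 8853/7144 = -353854899/7144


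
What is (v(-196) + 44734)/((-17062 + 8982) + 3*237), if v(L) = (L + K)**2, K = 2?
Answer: -82370/7369 ≈ -11.178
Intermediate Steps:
v(L) = (2 + L)**2 (v(L) = (L + 2)**2 = (2 + L)**2)
(v(-196) + 44734)/((-17062 + 8982) + 3*237) = ((2 - 196)**2 + 44734)/((-17062 + 8982) + 3*237) = ((-194)**2 + 44734)/(-8080 + 711) = (37636 + 44734)/(-7369) = 82370*(-1/7369) = -82370/7369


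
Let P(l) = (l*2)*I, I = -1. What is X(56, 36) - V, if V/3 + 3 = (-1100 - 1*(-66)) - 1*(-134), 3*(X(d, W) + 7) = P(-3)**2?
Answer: 2714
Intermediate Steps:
P(l) = -2*l (P(l) = (l*2)*(-1) = (2*l)*(-1) = -2*l)
X(d, W) = 5 (X(d, W) = -7 + (-2*(-3))**2/3 = -7 + (1/3)*6**2 = -7 + (1/3)*36 = -7 + 12 = 5)
V = -2709 (V = -9 + 3*((-1100 - 1*(-66)) - 1*(-134)) = -9 + 3*((-1100 + 66) + 134) = -9 + 3*(-1034 + 134) = -9 + 3*(-900) = -9 - 2700 = -2709)
X(56, 36) - V = 5 - 1*(-2709) = 5 + 2709 = 2714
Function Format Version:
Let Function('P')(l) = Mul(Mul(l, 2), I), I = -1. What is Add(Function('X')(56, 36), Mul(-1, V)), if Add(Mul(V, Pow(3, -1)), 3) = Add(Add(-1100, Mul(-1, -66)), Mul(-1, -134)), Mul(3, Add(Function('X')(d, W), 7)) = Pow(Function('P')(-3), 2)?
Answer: 2714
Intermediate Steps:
Function('P')(l) = Mul(-2, l) (Function('P')(l) = Mul(Mul(l, 2), -1) = Mul(Mul(2, l), -1) = Mul(-2, l))
Function('X')(d, W) = 5 (Function('X')(d, W) = Add(-7, Mul(Rational(1, 3), Pow(Mul(-2, -3), 2))) = Add(-7, Mul(Rational(1, 3), Pow(6, 2))) = Add(-7, Mul(Rational(1, 3), 36)) = Add(-7, 12) = 5)
V = -2709 (V = Add(-9, Mul(3, Add(Add(-1100, Mul(-1, -66)), Mul(-1, -134)))) = Add(-9, Mul(3, Add(Add(-1100, 66), 134))) = Add(-9, Mul(3, Add(-1034, 134))) = Add(-9, Mul(3, -900)) = Add(-9, -2700) = -2709)
Add(Function('X')(56, 36), Mul(-1, V)) = Add(5, Mul(-1, -2709)) = Add(5, 2709) = 2714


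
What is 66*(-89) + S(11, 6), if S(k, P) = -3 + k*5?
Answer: -5822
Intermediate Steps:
S(k, P) = -3 + 5*k
66*(-89) + S(11, 6) = 66*(-89) + (-3 + 5*11) = -5874 + (-3 + 55) = -5874 + 52 = -5822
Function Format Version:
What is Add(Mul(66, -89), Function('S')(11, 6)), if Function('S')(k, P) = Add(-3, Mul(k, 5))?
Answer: -5822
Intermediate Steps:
Function('S')(k, P) = Add(-3, Mul(5, k))
Add(Mul(66, -89), Function('S')(11, 6)) = Add(Mul(66, -89), Add(-3, Mul(5, 11))) = Add(-5874, Add(-3, 55)) = Add(-5874, 52) = -5822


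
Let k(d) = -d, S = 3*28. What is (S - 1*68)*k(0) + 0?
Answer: 0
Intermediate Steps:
S = 84
(S - 1*68)*k(0) + 0 = (84 - 1*68)*(-1*0) + 0 = (84 - 68)*0 + 0 = 16*0 + 0 = 0 + 0 = 0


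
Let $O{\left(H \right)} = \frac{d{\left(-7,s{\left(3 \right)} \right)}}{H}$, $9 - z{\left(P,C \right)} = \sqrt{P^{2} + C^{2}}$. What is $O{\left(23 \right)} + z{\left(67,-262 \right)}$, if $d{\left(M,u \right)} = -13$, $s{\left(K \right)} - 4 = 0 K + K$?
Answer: $\frac{194}{23} - \sqrt{73133} \approx -262.0$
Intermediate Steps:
$s{\left(K \right)} = 4 + K$ ($s{\left(K \right)} = 4 + \left(0 K + K\right) = 4 + \left(0 + K\right) = 4 + K$)
$z{\left(P,C \right)} = 9 - \sqrt{C^{2} + P^{2}}$ ($z{\left(P,C \right)} = 9 - \sqrt{P^{2} + C^{2}} = 9 - \sqrt{C^{2} + P^{2}}$)
$O{\left(H \right)} = - \frac{13}{H}$
$O{\left(23 \right)} + z{\left(67,-262 \right)} = - \frac{13}{23} + \left(9 - \sqrt{\left(-262\right)^{2} + 67^{2}}\right) = \left(-13\right) \frac{1}{23} + \left(9 - \sqrt{68644 + 4489}\right) = - \frac{13}{23} + \left(9 - \sqrt{73133}\right) = \frac{194}{23} - \sqrt{73133}$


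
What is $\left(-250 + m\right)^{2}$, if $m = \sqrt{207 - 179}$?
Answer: $62528 - 1000 \sqrt{7} \approx 59882.0$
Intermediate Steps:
$m = 2 \sqrt{7}$ ($m = \sqrt{28} = 2 \sqrt{7} \approx 5.2915$)
$\left(-250 + m\right)^{2} = \left(-250 + 2 \sqrt{7}\right)^{2}$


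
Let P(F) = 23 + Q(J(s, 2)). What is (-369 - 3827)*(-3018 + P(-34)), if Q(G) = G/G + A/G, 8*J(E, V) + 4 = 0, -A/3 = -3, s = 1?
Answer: 12638352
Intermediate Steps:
A = 9 (A = -3*(-3) = 9)
J(E, V) = -½ (J(E, V) = -½ + (⅛)*0 = -½ + 0 = -½)
Q(G) = 1 + 9/G (Q(G) = G/G + 9/G = 1 + 9/G)
P(F) = 6 (P(F) = 23 + (9 - ½)/(-½) = 23 - 2*17/2 = 23 - 17 = 6)
(-369 - 3827)*(-3018 + P(-34)) = (-369 - 3827)*(-3018 + 6) = -4196*(-3012) = 12638352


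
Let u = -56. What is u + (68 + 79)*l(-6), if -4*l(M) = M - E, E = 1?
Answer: 805/4 ≈ 201.25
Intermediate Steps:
l(M) = ¼ - M/4 (l(M) = -(M - 1*1)/4 = -(M - 1)/4 = -(-1 + M)/4 = ¼ - M/4)
u + (68 + 79)*l(-6) = -56 + (68 + 79)*(¼ - ¼*(-6)) = -56 + 147*(¼ + 3/2) = -56 + 147*(7/4) = -56 + 1029/4 = 805/4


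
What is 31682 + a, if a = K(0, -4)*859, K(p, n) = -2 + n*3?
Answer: 19656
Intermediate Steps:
K(p, n) = -2 + 3*n
a = -12026 (a = (-2 + 3*(-4))*859 = (-2 - 12)*859 = -14*859 = -12026)
31682 + a = 31682 - 12026 = 19656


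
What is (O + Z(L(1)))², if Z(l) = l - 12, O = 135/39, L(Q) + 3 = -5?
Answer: 46225/169 ≈ 273.52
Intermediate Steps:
L(Q) = -8 (L(Q) = -3 - 5 = -8)
O = 45/13 (O = 135*(1/39) = 45/13 ≈ 3.4615)
Z(l) = -12 + l
(O + Z(L(1)))² = (45/13 + (-12 - 8))² = (45/13 - 20)² = (-215/13)² = 46225/169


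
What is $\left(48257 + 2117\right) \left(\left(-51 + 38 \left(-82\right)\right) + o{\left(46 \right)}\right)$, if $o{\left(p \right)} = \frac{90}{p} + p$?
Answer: $- \frac{3613730012}{23} \approx -1.5712 \cdot 10^{8}$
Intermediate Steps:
$o{\left(p \right)} = p + \frac{90}{p}$
$\left(48257 + 2117\right) \left(\left(-51 + 38 \left(-82\right)\right) + o{\left(46 \right)}\right) = \left(48257 + 2117\right) \left(\left(-51 + 38 \left(-82\right)\right) + \left(46 + \frac{90}{46}\right)\right) = 50374 \left(\left(-51 - 3116\right) + \left(46 + 90 \cdot \frac{1}{46}\right)\right) = 50374 \left(-3167 + \left(46 + \frac{45}{23}\right)\right) = 50374 \left(-3167 + \frac{1103}{23}\right) = 50374 \left(- \frac{71738}{23}\right) = - \frac{3613730012}{23}$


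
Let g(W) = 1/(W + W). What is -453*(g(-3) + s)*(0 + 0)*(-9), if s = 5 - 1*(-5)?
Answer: 0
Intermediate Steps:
g(W) = 1/(2*W)
s = 10 (s = 5 + 5 = 10)
-453*(g(-3) + s)*(0 + 0)*(-9) = -453*((1/2)/(-3) + 10)*(0 + 0)*(-9) = -453*((1/2)*(-1/3) + 10)*0*(-9) = -453*(-1/6 + 10)*0*(-9) = -453*(59/6)*0*(-9) = -0*(-9) = -453*0 = 0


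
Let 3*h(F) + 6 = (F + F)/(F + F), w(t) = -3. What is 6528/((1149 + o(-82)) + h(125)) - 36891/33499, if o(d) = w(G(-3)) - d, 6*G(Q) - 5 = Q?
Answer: 520322427/123242821 ≈ 4.2219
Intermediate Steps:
G(Q) = ⅚ + Q/6
h(F) = -5/3 (h(F) = -2 + ((F + F)/(F + F))/3 = -2 + ((2*F)/((2*F)))/3 = -2 + ((2*F)*(1/(2*F)))/3 = -2 + (⅓)*1 = -2 + ⅓ = -5/3)
o(d) = -3 - d
6528/((1149 + o(-82)) + h(125)) - 36891/33499 = 6528/((1149 + (-3 - 1*(-82))) - 5/3) - 36891/33499 = 6528/((1149 + (-3 + 82)) - 5/3) - 36891*1/33499 = 6528/((1149 + 79) - 5/3) - 36891/33499 = 6528/(1228 - 5/3) - 36891/33499 = 6528/(3679/3) - 36891/33499 = 6528*(3/3679) - 36891/33499 = 19584/3679 - 36891/33499 = 520322427/123242821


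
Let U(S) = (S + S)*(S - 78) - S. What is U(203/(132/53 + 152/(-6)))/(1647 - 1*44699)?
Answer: -10244364753/283958593024 ≈ -0.036077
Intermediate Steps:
U(S) = -S + 2*S*(-78 + S) (U(S) = (2*S)*(-78 + S) - S = 2*S*(-78 + S) - S = -S + 2*S*(-78 + S))
U(203/(132/53 + 152/(-6)))/(1647 - 1*44699) = ((203/(132/53 + 152/(-6)))*(-157 + 2*(203/(132/53 + 152/(-6)))))/(1647 - 1*44699) = ((203/(132*(1/53) + 152*(-1/6)))*(-157 + 2*(203/(132*(1/53) + 152*(-1/6)))))/(1647 - 44699) = ((203/(132/53 - 76/3))*(-157 + 2*(203/(132/53 - 76/3))))/(-43052) = ((203/(-3632/159))*(-157 + 2*(203/(-3632/159))))*(-1/43052) = ((203*(-159/3632))*(-157 + 2*(203*(-159/3632))))*(-1/43052) = -32277*(-157 + 2*(-32277/3632))/3632*(-1/43052) = -32277*(-157 - 32277/1816)/3632*(-1/43052) = -32277/3632*(-317389/1816)*(-1/43052) = (10244364753/6595712)*(-1/43052) = -10244364753/283958593024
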